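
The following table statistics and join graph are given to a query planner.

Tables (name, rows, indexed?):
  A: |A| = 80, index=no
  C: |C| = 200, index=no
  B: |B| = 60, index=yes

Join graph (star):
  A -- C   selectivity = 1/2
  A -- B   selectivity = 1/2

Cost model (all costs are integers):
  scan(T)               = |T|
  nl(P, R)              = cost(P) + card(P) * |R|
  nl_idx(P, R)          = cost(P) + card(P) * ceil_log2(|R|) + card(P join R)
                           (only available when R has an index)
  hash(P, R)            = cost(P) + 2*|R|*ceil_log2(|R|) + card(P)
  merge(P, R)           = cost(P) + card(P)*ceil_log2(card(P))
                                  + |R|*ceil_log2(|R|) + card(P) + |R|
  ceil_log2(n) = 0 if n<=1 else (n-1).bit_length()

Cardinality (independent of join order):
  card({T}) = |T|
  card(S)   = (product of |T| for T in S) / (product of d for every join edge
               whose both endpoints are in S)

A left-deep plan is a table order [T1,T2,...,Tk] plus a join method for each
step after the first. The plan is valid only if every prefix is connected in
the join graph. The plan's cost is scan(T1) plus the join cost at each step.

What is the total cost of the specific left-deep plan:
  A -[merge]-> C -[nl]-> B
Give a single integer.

482520

step 1: scan A: cost=80, card=80
step 2: join C via merge
    card(P join C) = 80*200/(2) = 8000
    cost = 80 + 80*7 + 200*8 + 80 + 200 = 2520
step 3: join B via nl
    card(P join B) = 8000*60/(2) = 240000
    cost = 2520 + 8000*60 = 482520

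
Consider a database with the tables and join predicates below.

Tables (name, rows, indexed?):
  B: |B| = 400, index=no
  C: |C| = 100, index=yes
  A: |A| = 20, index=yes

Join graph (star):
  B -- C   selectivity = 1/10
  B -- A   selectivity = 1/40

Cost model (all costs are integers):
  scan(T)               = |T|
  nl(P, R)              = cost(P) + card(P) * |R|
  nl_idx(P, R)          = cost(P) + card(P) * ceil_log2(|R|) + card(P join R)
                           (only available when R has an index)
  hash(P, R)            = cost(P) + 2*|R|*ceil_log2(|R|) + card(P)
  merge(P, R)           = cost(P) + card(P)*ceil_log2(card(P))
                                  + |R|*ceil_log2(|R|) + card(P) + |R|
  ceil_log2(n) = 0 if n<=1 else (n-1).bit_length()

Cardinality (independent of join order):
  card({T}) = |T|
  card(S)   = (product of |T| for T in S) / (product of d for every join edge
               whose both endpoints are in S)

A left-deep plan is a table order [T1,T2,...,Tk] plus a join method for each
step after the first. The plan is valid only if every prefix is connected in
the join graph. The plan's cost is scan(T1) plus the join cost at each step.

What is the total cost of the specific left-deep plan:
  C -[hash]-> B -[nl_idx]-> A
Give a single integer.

29400

step 1: scan C: cost=100, card=100
step 2: join B via hash
    card(P join B) = 100*400/(10) = 4000
    cost = 100 + 2*400*9 + 100 = 7400
step 3: join A via nl_idx
    card(P join A) = 4000*20/(40) = 2000
    cost = 7400 + 4000*5 + 2000 = 29400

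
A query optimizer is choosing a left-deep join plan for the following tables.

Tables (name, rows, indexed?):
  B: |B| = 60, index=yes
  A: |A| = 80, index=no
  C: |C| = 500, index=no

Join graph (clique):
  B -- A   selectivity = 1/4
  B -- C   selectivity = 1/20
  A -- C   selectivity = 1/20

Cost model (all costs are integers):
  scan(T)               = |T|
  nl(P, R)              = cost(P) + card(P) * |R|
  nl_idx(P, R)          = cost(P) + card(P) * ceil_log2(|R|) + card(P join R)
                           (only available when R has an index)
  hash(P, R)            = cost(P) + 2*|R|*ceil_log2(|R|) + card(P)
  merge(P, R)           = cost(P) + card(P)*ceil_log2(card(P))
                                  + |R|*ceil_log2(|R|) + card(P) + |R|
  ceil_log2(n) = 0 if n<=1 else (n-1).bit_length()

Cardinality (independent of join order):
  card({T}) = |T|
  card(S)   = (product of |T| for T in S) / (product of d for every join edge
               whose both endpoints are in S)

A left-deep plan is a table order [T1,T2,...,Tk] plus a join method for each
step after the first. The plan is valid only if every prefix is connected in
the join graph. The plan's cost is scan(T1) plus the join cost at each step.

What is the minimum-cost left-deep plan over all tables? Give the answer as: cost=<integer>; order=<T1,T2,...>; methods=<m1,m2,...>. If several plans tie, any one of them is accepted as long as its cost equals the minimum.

Selinger DP (subsets sized 1..n):
  {B}: scan cost=60, card=60
  {A}: scan cost=80, card=80
  {C}: scan cost=500, card=500
  {AB}: card=1200; try (B,hash)→880, (A,merge)→1120, (B,merge)→1140, (A,hash)→1240, (B,nl_idx)→1760, (A,nl)→4860 …(+1); best=880 via (B,hash)
  {BC}: card=1500; try (B,hash)→1720, (B,nl_idx)→5000, (C,merge)→5480, (B,merge)→5920, (C,hash)→9120, (C,nl)→30060 …(+1); best=1720 via (B,hash)
  {AC}: card=2000; try (A,hash)→2120, (C,merge)→5720, (A,merge)→6140, (C,hash)→9160, (C,nl)→40080, (A,nl)→40500; best=2120 via (A,hash)
  {ABC}: card=1500; try (A,hash)→4340, (B,hash)→4840, (C,hash)→11080, (B,nl_idx)→15620, (C,merge)→20280, (A,merge)→20360 …(+4); best=4340 via (A,hash)

cost=4340; order=C,B,A; methods=hash,hash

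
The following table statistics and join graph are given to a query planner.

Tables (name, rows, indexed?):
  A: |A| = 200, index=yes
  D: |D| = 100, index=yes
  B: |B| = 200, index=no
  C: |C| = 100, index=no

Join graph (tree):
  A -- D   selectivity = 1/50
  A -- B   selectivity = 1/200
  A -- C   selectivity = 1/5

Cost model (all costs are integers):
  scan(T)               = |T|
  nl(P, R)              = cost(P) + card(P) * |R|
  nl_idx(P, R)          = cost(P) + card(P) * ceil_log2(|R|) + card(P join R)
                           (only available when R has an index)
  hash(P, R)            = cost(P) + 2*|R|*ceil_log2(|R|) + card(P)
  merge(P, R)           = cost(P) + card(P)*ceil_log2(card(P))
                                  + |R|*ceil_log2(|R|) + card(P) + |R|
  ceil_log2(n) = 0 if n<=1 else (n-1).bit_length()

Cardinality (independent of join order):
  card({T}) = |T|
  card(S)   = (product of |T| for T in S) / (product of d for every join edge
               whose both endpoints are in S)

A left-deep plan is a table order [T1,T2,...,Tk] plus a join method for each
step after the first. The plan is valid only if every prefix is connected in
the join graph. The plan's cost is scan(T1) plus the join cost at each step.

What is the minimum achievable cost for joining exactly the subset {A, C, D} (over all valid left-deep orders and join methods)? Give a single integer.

Selinger DP over subsets of {A,C,D}:
  {A}: scan cost=200, card=200
  {D}: scan cost=100, card=100
  {C}: scan cost=100, card=100
  {AD}: card=400; try (A,nl_idx)→1300, (D,hash)→1800, (D,nl_idx)→2000, (A,merge)→2700, (D,merge)→2800, (A,hash)→3400 …(+2); best=1300 via (A,nl_idx)
  {AC}: card=4000; try (C,hash)→1800, (A,merge)→2700, (C,merge)→2800, (A,hash)→3400, (A,nl_idx)→4900, (A,nl)→20100 …(+1); best=1800 via (C,hash)
  {ACD}: card=8000; try (C,hash)→3100, (C,merge)→6100, (D,hash)→7200, (D,nl_idx)→37800, (C,nl)→41300, (D,merge)→54600 …(+1); best=3100 via (C,hash)

3100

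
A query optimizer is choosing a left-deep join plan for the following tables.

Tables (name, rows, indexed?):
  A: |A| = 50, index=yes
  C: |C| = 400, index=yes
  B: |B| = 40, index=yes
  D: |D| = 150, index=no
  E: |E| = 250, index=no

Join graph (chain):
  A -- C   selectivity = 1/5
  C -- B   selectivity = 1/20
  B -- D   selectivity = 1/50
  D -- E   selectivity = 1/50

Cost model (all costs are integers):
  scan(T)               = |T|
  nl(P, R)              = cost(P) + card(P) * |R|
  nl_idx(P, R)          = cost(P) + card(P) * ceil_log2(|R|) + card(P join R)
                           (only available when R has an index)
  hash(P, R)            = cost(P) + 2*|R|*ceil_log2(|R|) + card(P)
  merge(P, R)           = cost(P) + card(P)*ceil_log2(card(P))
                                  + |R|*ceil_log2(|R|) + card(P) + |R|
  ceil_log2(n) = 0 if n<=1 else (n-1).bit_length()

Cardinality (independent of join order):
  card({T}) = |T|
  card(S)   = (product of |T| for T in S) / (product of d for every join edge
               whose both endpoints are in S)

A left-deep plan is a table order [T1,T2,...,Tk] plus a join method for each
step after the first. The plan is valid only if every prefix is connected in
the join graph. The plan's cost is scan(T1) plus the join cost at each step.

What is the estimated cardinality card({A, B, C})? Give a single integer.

8000

Tables in S: A(50), B(40), C(400)
Edges inside S: A-C(d=5), C-B(d=20)
numerator = 50 * 40 * 400 = 800000
denominator = 5 * 20 = 100
card(S) = 800000 / 100 = 8000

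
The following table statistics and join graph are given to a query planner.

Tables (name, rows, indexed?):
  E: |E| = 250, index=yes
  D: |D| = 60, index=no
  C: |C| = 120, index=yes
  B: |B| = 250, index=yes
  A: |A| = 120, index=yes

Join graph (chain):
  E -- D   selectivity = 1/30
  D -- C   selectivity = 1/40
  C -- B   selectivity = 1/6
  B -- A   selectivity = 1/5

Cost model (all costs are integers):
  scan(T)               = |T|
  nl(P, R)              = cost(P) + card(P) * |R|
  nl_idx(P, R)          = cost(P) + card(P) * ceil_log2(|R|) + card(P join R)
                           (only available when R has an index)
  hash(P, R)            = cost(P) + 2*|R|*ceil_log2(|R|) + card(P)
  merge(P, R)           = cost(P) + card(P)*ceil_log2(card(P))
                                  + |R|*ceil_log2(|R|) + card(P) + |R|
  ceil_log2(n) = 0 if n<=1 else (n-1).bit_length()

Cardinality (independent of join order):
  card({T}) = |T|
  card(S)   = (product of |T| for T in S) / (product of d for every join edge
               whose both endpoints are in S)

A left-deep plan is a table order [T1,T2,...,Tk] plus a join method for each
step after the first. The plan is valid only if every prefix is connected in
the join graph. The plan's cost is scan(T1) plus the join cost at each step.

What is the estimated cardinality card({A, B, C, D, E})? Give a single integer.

1500000

Tables in S: A(120), B(250), C(120), D(60), E(250)
Edges inside S: E-D(d=30), D-C(d=40), C-B(d=6), B-A(d=5)
numerator = 120 * 250 * 120 * 60 * 250 = 54000000000
denominator = 30 * 40 * 6 * 5 = 36000
card(S) = 54000000000 / 36000 = 1500000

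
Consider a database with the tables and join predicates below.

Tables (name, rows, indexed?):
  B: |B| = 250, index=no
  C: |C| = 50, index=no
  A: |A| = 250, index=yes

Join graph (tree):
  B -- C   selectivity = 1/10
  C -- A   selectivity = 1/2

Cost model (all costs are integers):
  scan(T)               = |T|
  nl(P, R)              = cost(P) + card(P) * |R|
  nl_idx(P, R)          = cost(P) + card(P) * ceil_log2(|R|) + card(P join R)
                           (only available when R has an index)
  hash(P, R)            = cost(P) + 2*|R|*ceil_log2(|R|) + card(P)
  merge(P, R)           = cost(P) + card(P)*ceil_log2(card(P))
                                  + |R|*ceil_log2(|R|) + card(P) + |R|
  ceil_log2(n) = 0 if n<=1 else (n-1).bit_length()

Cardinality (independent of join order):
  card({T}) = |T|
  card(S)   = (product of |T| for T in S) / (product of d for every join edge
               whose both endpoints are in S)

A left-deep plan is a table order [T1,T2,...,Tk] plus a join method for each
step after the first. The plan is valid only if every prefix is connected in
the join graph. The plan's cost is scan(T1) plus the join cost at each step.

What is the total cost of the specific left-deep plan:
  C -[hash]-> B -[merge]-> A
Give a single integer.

step 1: scan C: cost=50, card=50
step 2: join B via hash
    card(P join B) = 50*250/(10) = 1250
    cost = 50 + 2*250*8 + 50 = 4100
step 3: join A via merge
    card(P join A) = 1250*250/(2) = 156250
    cost = 4100 + 1250*11 + 250*8 + 1250 + 250 = 21350

21350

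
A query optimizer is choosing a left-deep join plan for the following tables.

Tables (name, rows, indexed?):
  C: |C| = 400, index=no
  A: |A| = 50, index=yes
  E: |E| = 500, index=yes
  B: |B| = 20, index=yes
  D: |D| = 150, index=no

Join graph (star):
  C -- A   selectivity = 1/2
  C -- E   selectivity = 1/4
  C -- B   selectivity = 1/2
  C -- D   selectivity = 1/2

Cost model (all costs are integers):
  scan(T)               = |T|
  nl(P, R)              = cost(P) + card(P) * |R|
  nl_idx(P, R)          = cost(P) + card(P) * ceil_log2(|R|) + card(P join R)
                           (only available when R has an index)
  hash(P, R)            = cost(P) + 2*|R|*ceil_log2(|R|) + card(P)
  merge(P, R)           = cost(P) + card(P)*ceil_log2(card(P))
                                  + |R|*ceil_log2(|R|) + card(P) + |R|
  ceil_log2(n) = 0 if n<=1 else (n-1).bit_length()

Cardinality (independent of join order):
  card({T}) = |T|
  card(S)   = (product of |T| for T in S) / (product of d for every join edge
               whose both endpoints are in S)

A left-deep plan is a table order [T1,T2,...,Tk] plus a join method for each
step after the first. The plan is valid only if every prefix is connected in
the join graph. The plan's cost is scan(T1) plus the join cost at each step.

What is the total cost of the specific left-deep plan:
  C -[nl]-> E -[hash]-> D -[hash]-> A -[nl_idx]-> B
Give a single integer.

1410253400

step 1: scan C: cost=400, card=400
step 2: join E via nl
    card(P join E) = 400*500/(4) = 50000
    cost = 400 + 400*500 = 200400
step 3: join D via hash
    card(P join D) = 50000*150/(2) = 3750000
    cost = 200400 + 2*150*8 + 50000 = 252800
step 4: join A via hash
    card(P join A) = 3750000*50/(2) = 93750000
    cost = 252800 + 2*50*6 + 3750000 = 4003400
step 5: join B via nl_idx
    card(P join B) = 93750000*20/(2) = 937500000
    cost = 4003400 + 93750000*5 + 937500000 = 1410253400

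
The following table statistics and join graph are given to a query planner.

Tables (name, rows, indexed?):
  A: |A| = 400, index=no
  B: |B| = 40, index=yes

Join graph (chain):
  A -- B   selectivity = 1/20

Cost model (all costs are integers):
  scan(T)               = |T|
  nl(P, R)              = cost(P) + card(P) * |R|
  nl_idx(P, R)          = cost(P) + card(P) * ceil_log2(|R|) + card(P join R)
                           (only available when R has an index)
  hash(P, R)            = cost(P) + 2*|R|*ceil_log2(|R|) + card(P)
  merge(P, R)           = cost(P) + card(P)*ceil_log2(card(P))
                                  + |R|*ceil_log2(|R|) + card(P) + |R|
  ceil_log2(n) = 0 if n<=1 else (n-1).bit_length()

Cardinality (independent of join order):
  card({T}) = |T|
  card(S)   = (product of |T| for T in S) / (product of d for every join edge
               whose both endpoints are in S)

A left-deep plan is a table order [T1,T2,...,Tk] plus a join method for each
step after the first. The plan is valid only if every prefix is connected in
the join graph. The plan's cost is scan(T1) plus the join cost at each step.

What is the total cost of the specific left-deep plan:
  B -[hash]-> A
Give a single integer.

step 1: scan B: cost=40, card=40
step 2: join A via hash
    card(P join A) = 40*400/(20) = 800
    cost = 40 + 2*400*9 + 40 = 7280

7280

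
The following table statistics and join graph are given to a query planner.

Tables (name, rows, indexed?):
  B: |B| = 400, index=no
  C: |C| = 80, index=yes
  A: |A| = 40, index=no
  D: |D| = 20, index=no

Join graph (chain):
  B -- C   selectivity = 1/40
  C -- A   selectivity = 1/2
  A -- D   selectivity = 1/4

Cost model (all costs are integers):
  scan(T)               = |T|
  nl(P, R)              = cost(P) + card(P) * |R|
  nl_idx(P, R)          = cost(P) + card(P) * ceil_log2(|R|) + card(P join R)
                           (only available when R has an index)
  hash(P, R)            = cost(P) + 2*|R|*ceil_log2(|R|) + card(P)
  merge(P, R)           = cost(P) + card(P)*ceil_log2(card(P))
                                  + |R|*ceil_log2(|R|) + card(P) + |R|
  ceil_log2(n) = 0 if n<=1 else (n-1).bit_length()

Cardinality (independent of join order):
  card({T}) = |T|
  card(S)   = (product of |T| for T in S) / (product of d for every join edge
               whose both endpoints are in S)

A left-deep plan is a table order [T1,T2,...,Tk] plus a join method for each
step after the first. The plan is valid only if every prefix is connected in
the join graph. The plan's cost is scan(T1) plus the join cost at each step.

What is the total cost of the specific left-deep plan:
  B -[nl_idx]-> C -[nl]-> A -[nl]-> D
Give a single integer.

356000

step 1: scan B: cost=400, card=400
step 2: join C via nl_idx
    card(P join C) = 400*80/(40) = 800
    cost = 400 + 400*7 + 800 = 4000
step 3: join A via nl
    card(P join A) = 800*40/(2) = 16000
    cost = 4000 + 800*40 = 36000
step 4: join D via nl
    card(P join D) = 16000*20/(4) = 80000
    cost = 36000 + 16000*20 = 356000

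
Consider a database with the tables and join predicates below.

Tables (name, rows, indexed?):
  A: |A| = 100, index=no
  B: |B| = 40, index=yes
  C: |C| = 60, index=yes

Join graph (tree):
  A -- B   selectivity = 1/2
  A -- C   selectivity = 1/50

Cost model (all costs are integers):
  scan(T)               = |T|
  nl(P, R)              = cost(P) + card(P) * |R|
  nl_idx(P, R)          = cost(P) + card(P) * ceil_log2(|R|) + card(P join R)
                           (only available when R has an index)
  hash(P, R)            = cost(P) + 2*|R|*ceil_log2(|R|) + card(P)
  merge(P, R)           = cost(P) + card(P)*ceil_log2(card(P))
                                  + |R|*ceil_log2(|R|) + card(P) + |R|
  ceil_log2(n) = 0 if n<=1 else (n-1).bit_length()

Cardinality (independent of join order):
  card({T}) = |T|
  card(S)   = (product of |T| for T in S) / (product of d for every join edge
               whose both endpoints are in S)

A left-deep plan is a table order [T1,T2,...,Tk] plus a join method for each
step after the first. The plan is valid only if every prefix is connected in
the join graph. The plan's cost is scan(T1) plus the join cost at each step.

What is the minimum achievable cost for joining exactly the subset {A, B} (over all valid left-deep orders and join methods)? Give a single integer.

680

Selinger DP over subsets of {A,B}:
  {A}: scan cost=100, card=100
  {B}: scan cost=40, card=40
  {AB}: card=2000; try (B,hash)→680, (A,merge)→1120, (B,merge)→1180, (A,hash)→1480, (B,nl_idx)→2700, (A,nl)→4040 …(+1); best=680 via (B,hash)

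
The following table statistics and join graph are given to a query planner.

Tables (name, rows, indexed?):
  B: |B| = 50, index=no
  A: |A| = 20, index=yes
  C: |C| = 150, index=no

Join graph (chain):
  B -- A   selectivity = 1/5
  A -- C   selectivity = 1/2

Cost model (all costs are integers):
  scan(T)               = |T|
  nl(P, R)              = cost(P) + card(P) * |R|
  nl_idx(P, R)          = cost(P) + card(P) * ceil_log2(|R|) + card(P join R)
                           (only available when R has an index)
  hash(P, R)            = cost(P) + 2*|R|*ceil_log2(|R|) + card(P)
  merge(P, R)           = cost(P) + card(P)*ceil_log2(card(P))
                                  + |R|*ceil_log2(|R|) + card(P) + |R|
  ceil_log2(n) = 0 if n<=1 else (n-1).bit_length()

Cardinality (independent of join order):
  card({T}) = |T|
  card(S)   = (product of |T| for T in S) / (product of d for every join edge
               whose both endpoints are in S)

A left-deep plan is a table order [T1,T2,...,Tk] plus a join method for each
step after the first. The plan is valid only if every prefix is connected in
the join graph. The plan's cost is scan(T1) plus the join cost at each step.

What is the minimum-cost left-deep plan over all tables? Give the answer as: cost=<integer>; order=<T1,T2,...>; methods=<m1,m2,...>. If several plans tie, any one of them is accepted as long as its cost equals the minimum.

Selinger DP (subsets sized 1..n):
  {B}: scan cost=50, card=50
  {A}: scan cost=20, card=20
  {C}: scan cost=150, card=150
  {AB}: card=200; try (A,hash)→300, (B,merge)→490, (A,nl_idx)→500, (A,merge)→520, (B,hash)→640, (B,nl)→1020 …(+1); best=300 via (A,hash)
  {AC}: card=1500; try (A,hash)→500, (C,merge)→1490, (A,merge)→1620, (A,nl_idx)→2400, (C,hash)→2440, (C,nl)→3020 …(+1); best=500 via (A,hash)
  {ABC}: card=15000; try (B,hash)→2600, (C,hash)→2900, (C,merge)→3450, (B,merge)→18850, (C,nl)→30300, (B,nl)→75500; best=2600 via (B,hash)

cost=2600; order=C,A,B; methods=hash,hash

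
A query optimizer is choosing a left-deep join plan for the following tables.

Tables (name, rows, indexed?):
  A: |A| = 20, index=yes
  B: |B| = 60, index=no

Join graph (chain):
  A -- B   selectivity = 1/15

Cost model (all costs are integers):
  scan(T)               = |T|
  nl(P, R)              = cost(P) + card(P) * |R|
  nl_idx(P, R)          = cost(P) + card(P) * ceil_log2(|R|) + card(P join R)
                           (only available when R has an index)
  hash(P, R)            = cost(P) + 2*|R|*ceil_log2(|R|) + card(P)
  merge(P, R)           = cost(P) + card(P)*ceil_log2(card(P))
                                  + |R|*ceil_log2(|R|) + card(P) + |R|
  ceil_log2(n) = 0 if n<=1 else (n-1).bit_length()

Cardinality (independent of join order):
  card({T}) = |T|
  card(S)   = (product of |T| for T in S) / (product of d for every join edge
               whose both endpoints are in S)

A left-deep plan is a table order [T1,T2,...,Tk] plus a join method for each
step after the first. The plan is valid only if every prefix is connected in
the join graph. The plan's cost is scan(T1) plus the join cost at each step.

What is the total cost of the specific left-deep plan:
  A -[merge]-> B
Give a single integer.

560

step 1: scan A: cost=20, card=20
step 2: join B via merge
    card(P join B) = 20*60/(15) = 80
    cost = 20 + 20*5 + 60*6 + 20 + 60 = 560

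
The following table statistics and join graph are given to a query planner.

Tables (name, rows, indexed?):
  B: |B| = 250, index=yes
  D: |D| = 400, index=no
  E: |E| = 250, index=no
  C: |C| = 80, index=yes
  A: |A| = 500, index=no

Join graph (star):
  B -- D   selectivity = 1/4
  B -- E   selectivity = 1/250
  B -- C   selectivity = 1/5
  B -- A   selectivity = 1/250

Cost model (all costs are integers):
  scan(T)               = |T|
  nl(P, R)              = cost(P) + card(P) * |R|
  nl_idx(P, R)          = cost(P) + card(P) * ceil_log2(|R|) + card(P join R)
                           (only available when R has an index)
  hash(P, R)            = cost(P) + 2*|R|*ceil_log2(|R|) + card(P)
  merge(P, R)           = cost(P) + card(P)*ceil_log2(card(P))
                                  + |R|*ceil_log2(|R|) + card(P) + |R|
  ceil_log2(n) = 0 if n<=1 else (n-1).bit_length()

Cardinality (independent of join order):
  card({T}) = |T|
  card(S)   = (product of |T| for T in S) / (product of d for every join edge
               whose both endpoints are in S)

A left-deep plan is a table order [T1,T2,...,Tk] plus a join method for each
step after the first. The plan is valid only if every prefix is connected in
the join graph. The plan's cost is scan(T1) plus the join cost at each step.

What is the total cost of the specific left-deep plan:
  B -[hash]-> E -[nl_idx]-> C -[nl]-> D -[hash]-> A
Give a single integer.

2019250

step 1: scan B: cost=250, card=250
step 2: join E via hash
    card(P join E) = 250*250/(250) = 250
    cost = 250 + 2*250*8 + 250 = 4500
step 3: join C via nl_idx
    card(P join C) = 250*80/(5) = 4000
    cost = 4500 + 250*7 + 4000 = 10250
step 4: join D via nl
    card(P join D) = 4000*400/(4) = 400000
    cost = 10250 + 4000*400 = 1610250
step 5: join A via hash
    card(P join A) = 400000*500/(250) = 800000
    cost = 1610250 + 2*500*9 + 400000 = 2019250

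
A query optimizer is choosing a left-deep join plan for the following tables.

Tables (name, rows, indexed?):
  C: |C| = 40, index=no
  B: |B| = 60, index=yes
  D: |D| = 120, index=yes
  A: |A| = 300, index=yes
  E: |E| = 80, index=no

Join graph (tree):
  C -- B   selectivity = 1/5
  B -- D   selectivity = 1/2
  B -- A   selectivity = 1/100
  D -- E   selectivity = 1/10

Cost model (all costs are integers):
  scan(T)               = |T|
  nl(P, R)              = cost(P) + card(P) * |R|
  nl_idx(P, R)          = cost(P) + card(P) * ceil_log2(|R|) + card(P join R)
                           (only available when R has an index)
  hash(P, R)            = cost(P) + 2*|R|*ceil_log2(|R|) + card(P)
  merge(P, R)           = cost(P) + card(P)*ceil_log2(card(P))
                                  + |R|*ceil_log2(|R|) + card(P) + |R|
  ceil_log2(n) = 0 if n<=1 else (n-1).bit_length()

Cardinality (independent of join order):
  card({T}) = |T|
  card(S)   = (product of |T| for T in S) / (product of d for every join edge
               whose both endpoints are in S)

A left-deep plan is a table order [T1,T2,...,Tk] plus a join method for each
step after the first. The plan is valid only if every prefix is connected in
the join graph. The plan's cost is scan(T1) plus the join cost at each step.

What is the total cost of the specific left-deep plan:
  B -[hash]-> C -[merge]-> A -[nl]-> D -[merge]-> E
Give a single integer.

1737040

step 1: scan B: cost=60, card=60
step 2: join C via hash
    card(P join C) = 60*40/(5) = 480
    cost = 60 + 2*40*6 + 60 = 600
step 3: join A via merge
    card(P join A) = 480*300/(100) = 1440
    cost = 600 + 480*9 + 300*9 + 480 + 300 = 8400
step 4: join D via nl
    card(P join D) = 1440*120/(2) = 86400
    cost = 8400 + 1440*120 = 181200
step 5: join E via merge
    card(P join E) = 86400*80/(10) = 691200
    cost = 181200 + 86400*17 + 80*7 + 86400 + 80 = 1737040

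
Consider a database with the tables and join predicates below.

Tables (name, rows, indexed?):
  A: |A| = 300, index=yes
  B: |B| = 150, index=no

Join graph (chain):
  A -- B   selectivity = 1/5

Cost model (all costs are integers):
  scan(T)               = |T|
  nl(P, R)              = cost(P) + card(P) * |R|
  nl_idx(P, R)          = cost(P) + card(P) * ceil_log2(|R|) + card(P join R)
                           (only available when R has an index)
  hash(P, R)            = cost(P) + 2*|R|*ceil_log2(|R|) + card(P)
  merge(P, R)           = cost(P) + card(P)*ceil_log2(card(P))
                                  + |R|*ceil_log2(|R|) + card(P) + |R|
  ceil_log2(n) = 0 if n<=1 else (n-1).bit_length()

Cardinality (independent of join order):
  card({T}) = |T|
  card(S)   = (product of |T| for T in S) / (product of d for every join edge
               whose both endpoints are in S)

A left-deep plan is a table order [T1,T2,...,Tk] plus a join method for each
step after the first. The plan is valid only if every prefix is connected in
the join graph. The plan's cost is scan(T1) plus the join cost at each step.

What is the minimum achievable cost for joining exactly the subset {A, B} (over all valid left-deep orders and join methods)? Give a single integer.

3000

Selinger DP over subsets of {A,B}:
  {A}: scan cost=300, card=300
  {B}: scan cost=150, card=150
  {AB}: card=9000; try (B,hash)→3000, (A,merge)→4500, (B,merge)→4650, (A,hash)→5700, (A,nl_idx)→10500, (A,nl)→45150 …(+1); best=3000 via (B,hash)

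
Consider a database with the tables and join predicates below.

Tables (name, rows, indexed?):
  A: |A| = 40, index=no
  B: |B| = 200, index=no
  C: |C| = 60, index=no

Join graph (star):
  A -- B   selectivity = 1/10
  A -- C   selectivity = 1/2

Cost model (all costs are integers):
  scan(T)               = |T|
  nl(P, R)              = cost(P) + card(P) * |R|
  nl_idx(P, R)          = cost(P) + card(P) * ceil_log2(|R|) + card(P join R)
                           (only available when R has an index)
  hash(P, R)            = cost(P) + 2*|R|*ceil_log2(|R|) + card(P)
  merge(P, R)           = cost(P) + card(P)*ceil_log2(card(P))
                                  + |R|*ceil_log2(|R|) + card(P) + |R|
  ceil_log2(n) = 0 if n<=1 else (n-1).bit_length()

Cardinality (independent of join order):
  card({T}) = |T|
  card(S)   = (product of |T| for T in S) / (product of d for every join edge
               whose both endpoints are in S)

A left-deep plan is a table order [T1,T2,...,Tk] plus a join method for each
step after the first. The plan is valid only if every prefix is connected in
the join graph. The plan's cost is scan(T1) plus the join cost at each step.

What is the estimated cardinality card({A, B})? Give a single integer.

Tables in S: A(40), B(200)
Edges inside S: A-B(d=10)
numerator = 40 * 200 = 8000
denominator = 10 = 10
card(S) = 8000 / 10 = 800

800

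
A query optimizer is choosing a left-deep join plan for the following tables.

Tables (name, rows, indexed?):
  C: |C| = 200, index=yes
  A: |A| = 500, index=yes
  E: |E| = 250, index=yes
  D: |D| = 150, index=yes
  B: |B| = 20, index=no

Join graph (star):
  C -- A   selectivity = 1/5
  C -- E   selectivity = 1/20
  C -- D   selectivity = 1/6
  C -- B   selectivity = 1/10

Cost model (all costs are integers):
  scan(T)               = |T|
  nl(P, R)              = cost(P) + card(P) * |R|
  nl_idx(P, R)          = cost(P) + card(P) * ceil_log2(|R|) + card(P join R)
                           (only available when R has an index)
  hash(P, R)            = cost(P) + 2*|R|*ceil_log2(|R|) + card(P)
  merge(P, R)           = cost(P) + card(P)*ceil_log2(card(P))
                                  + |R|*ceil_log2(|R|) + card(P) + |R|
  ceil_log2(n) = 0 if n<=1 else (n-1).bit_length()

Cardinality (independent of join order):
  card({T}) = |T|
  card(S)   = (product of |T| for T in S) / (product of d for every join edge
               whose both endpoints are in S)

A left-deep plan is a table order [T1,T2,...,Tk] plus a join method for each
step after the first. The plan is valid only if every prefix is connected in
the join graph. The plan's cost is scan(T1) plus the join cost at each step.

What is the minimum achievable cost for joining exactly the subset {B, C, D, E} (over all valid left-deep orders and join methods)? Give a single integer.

Selinger DP over subsets of {B,C,D,E}:
  {C}: scan cost=200, card=200
  {E}: scan cost=250, card=250
  {D}: scan cost=150, card=150
  {B}: scan cost=20, card=20
  {CE}: card=2500; try (C,hash)→3700, (E,merge)→4250, (E,nl_idx)→4300, (C,merge)→4300, (E,hash)→4400, (C,nl_idx)→4750 …(+2); best=3700 via (C,hash)
  {CD}: card=5000; try (D,hash)→2800, (C,merge)→3300, (D,merge)→3350, (C,hash)→3500, (C,nl_idx)→6350, (D,nl_idx)→6800 …(+2); best=2800 via (D,hash)
  {BC}: card=400; try (C,nl_idx)→580, (B,hash)→600, (C,merge)→1940, (B,merge)→2120, (C,hash)→3240, (C,nl)→4020 …(+1); best=580 via (C,nl_idx)
  {CDE}: card=62500; try (D,hash)→8600, (E,hash)→11800, (D,merge)→37550, (E,merge)→75050, (D,nl_idx)→86200, (E,nl_idx)→105300 …(+2); best=8600 via (D,hash)
  {BCE}: card=5000; try (E,hash)→4980, (B,hash)→6400, (E,merge)→6830, (E,nl_idx)→8780, (B,merge)→36320, (B,nl)→53700 …(+1); best=4980 via (E,hash)
  {BCD}: card=10000; try (D,hash)→3380, (D,merge)→5930, (B,hash)→8000, (D,nl_idx)→13780, (D,nl)→60580, (B,merge)→72920 …(+1); best=3380 via (D,hash)
  {BCDE}: card=125000; try (D,hash)→12380, (E,hash)→17380, (B,hash)→71300, (D,merge)→76330, (E,merge)→155630, (D,nl_idx)→169980 …(+5); best=12380 via (D,hash)

12380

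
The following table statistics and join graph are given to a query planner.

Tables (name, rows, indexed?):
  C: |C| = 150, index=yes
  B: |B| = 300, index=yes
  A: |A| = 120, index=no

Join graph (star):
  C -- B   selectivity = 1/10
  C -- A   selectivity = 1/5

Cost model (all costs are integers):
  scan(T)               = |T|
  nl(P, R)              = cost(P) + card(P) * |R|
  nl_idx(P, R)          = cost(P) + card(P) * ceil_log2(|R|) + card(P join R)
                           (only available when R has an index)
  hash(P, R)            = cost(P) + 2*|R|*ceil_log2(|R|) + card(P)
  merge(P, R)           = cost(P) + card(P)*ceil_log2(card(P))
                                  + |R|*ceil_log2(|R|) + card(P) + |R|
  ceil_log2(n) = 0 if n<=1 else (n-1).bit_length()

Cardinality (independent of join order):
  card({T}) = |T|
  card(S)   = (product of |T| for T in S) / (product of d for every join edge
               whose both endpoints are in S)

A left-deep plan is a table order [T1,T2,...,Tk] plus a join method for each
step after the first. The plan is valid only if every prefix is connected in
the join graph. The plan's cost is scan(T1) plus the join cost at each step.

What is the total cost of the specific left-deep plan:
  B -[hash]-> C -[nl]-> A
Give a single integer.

step 1: scan B: cost=300, card=300
step 2: join C via hash
    card(P join C) = 300*150/(10) = 4500
    cost = 300 + 2*150*8 + 300 = 3000
step 3: join A via nl
    card(P join A) = 4500*120/(5) = 108000
    cost = 3000 + 4500*120 = 543000

543000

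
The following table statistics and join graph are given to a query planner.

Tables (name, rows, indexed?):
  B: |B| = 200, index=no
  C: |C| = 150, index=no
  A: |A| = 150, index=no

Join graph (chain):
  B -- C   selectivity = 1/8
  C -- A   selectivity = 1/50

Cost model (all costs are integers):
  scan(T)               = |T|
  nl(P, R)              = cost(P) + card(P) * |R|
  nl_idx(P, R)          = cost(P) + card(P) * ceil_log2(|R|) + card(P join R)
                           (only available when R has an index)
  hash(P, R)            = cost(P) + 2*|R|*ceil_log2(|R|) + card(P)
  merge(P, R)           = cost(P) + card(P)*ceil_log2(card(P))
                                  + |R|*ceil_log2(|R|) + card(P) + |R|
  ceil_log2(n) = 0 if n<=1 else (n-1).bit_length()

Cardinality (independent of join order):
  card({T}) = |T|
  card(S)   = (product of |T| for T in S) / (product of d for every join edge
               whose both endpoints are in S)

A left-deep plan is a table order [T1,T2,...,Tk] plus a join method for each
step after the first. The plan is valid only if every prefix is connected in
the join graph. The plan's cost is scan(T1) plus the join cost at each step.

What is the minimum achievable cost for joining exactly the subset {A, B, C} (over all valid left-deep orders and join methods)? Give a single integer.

Selinger DP over subsets of {A,B,C}:
  {B}: scan cost=200, card=200
  {C}: scan cost=150, card=150
  {A}: scan cost=150, card=150
  {BC}: card=3750; try (C,hash)→2800, (B,merge)→3300, (C,merge)→3350, (B,hash)→3500, (B,nl)→30150, (C,nl)→30200; best=2800 via (C,hash)
  {AC}: card=450; try (C,hash)→2700, (A,hash)→2700, (C,merge)→2850, (A,merge)→2850, (C,nl)→22650, (A,nl)→22650; best=2700 via (C,hash)
  {ABC}: card=11250; try (B,hash)→6350, (A,hash)→8950, (B,merge)→9000, (A,merge)→52900, (B,nl)→92700, (A,nl)→565300; best=6350 via (B,hash)

6350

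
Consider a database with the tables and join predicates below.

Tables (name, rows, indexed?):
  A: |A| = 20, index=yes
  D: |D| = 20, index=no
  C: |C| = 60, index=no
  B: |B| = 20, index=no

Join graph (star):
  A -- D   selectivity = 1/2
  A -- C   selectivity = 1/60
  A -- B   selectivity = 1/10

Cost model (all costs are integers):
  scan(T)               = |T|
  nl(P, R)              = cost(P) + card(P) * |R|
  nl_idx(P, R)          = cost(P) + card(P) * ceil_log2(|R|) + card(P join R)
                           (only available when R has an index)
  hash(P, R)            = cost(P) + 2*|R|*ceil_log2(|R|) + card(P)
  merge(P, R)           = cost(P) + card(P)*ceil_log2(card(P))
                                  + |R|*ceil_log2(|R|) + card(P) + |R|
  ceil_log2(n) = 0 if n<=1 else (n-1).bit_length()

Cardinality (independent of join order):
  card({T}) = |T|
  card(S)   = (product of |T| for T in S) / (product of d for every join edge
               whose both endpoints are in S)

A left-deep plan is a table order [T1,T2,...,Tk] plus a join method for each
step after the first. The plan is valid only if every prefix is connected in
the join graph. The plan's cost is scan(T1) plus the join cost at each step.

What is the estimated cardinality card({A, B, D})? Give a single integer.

400

Tables in S: A(20), B(20), D(20)
Edges inside S: A-D(d=2), A-B(d=10)
numerator = 20 * 20 * 20 = 8000
denominator = 2 * 10 = 20
card(S) = 8000 / 20 = 400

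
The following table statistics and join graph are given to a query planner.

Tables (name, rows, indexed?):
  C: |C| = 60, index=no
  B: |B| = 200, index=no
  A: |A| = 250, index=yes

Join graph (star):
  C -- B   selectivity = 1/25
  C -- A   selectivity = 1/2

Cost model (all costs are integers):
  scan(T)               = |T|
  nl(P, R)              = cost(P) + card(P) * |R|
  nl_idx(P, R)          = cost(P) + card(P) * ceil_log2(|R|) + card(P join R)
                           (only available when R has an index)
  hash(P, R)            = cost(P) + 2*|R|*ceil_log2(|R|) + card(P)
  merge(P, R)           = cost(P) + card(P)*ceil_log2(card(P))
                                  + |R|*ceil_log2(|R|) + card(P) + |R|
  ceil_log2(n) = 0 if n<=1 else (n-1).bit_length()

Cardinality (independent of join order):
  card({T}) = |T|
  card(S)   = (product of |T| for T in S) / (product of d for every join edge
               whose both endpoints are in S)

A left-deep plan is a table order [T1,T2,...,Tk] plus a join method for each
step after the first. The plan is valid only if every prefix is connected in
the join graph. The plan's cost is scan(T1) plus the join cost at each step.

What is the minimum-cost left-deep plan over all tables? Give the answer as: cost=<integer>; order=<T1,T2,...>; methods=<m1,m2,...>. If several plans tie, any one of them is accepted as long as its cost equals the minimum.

Selinger DP (subsets sized 1..n):
  {C}: scan cost=60, card=60
  {B}: scan cost=200, card=200
  {A}: scan cost=250, card=250
  {BC}: card=480; try (C,hash)→1120, (B,merge)→2280, (C,merge)→2420, (B,hash)→3320, (B,nl)→12060, (C,nl)→12200; best=1120 via (C,hash)
  {AC}: card=7500; try (C,hash)→1220, (A,merge)→2730, (C,merge)→2920, (A,hash)→4120, (A,nl_idx)→8040, (A,nl)→15060 …(+1); best=1220 via (C,hash)
  {ABC}: card=60000; try (A,hash)→5600, (A,merge)→8170, (B,hash)→11920, (A,nl_idx)→64960, (B,merge)→108020, (A,nl)→121120 …(+1); best=5600 via (A,hash)

cost=5600; order=B,C,A; methods=hash,hash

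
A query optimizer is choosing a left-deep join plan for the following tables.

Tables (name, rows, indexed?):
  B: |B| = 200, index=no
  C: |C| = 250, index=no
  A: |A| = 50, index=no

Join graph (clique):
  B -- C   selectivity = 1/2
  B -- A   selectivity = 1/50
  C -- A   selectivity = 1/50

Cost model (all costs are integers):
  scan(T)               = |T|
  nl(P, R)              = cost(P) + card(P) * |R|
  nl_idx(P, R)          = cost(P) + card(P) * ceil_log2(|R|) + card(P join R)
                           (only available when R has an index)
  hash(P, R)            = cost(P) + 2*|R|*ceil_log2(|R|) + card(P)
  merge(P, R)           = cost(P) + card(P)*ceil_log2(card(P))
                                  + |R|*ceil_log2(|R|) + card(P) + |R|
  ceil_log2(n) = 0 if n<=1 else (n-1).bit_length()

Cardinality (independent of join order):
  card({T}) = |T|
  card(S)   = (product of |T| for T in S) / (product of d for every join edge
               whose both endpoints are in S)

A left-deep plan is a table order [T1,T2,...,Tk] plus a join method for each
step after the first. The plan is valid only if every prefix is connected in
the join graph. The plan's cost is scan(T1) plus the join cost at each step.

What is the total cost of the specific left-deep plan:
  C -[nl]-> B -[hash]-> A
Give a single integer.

step 1: scan C: cost=250, card=250
step 2: join B via nl
    card(P join B) = 250*200/(2) = 25000
    cost = 250 + 250*200 = 50250
step 3: join A via hash
    card(P join A) = 25000*50/(50*50) = 500
    cost = 50250 + 2*50*6 + 25000 = 75850

75850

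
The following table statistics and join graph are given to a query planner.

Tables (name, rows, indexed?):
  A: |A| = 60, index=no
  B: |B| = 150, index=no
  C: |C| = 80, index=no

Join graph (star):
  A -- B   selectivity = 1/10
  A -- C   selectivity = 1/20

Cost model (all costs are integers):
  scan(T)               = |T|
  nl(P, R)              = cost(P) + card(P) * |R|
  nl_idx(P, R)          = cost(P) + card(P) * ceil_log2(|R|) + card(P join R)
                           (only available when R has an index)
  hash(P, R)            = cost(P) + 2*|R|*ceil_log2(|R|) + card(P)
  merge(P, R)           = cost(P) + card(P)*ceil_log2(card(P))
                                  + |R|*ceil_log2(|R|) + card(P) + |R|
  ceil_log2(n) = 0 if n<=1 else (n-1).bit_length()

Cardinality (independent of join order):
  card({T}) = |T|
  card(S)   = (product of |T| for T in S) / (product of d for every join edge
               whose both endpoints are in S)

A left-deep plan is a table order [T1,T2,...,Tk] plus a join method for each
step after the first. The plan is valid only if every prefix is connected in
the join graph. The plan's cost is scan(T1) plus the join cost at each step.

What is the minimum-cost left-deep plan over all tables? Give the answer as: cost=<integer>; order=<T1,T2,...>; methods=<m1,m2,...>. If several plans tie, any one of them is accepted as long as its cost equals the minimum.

cost=3040; order=B,A,C; methods=hash,hash

Selinger DP (subsets sized 1..n):
  {A}: scan cost=60, card=60
  {B}: scan cost=150, card=150
  {C}: scan cost=80, card=80
  {AB}: card=900; try (A,hash)→1020, (B,merge)→1830, (A,merge)→1920, (B,hash)→2520, (B,nl)→9060, (A,nl)→9150; best=1020 via (A,hash)
  {AC}: card=240; try (A,hash)→880, (C,merge)→1120, (A,merge)→1140, (C,hash)→1240, (C,nl)→4860, (A,nl)→4880; best=880 via (A,hash)
  {ABC}: card=3600; try (C,hash)→3040, (B,hash)→3520, (B,merge)→4390, (C,merge)→11560, (B,nl)→36880, (C,nl)→73020; best=3040 via (C,hash)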